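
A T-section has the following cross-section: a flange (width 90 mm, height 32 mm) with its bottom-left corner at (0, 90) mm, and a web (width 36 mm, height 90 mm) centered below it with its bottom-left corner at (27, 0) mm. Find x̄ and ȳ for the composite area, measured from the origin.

Part | A | x̄ᵢ | ȳᵢ | A·x̄ᵢ | A·ȳᵢ
web | 3240.00 | 45.00 | 45.00 | 145800.00 | 145800.00
flange | 2880.00 | 45.00 | 106.00 | 129600.00 | 305280.00
Σ | 6120.00 |  |  | 275400.00 | 451080.00
x̄ = 275400.00 / 6120.00 = 45.00 mm
ȳ = 451080.00 / 6120.00 = 73.71 mm

x̄ = 45.00 mm, ȳ = 73.71 mm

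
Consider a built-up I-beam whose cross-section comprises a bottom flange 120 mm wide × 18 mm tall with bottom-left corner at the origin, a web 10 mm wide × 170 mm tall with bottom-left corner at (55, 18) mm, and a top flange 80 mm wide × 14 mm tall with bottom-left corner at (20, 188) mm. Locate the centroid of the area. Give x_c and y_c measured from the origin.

bottom flange: A = 120 × 18 = 2160.00, centroid at (60.00, 9.00).
web: A = 10 × 170 = 1700.00, centroid at (60.00, 103.00).
top flange: A = 80 × 14 = 1120.00, centroid at (60.00, 195.00).
ΣA = 4980.00 mm²
ΣAx_c = (2160.00)(60.00) + (1700.00)(60.00) + (1120.00)(60.00) = 298800.00 mm³
ΣAy_c = (2160.00)(9.00) + (1700.00)(103.00) + (1120.00)(195.00) = 412940.00 mm³
x_c = 298800.00 / 4980.00 = 60.00 mm
y_c = 412940.00 / 4980.00 = 82.92 mm

x_c = 60.00 mm, y_c = 82.92 mm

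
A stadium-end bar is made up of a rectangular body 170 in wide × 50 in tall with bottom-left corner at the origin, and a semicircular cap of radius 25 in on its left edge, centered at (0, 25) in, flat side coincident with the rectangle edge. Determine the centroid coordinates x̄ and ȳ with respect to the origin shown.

rectangular body: A = 170 × 50 = 8500.00, centroid at (85.00, 25.00).
semicircular end: A = ½π·25² = 981.75, centroid at (-10.61, 25.00).
ΣA = 9481.75 in², ΣAx̄ = 712083.33 in³, ΣAȳ = 237043.69 in³.
x̄ = 712083.33/9481.75 = 75.10 in; ȳ = 237043.69/9481.75 = 25.00 in.

x̄ = 75.10 in, ȳ = 25.00 in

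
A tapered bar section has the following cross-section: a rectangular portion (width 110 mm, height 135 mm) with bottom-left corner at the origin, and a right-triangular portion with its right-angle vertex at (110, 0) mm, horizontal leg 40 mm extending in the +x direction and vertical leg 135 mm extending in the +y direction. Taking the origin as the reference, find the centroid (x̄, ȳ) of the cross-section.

Part | A | x̄ᵢ | ȳᵢ | A·x̄ᵢ | A·ȳᵢ
rectangular portion | 14850.00 | 55.00 | 67.50 | 816750.00 | 1002375.00
triangular portion | 2700.00 | 123.33 | 45.00 | 333000.00 | 121500.00
Σ | 17550.00 |  |  | 1149750.00 | 1123875.00
x̄ = 1149750.00 / 17550.00 = 65.51 mm
ȳ = 1123875.00 / 17550.00 = 64.04 mm

x̄ = 65.51 mm, ȳ = 64.04 mm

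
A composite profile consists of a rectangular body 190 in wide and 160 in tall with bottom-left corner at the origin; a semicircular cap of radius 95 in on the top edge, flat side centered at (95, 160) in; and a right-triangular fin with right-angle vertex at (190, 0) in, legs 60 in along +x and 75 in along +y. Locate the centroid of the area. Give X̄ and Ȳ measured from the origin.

X̄ = 100.53 in, Ȳ = 113.78 in

Part | A | x̄ᵢ | ȳᵢ | A·x̄ᵢ | A·ȳᵢ
rectangular body | 30400.00 | 95.00 | 80.00 | 2888000.00 | 2432000.00
semicircular top | 14176.44 | 95.00 | 200.32 | 1346761.50 | 2839813.23
triangular fin | 2250.00 | 210.00 | 25.00 | 472500.00 | 56250.00
Σ | 46826.44 |  |  | 4707261.50 | 5328063.23
X̄ = 4707261.50 / 46826.44 = 100.53 in
Ȳ = 5328063.23 / 46826.44 = 113.78 in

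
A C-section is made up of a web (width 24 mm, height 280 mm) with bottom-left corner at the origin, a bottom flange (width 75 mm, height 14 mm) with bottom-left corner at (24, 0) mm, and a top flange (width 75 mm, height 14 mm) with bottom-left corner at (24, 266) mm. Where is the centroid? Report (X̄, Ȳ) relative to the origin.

X̄ = 23.79 mm, Ȳ = 140.00 mm

Part | A | x̄ᵢ | ȳᵢ | A·x̄ᵢ | A·ȳᵢ
web | 6720.00 | 12.00 | 140.00 | 80640.00 | 940800.00
bottom flange | 1050.00 | 61.50 | 7.00 | 64575.00 | 7350.00
top flange | 1050.00 | 61.50 | 273.00 | 64575.00 | 286650.00
Σ | 8820.00 |  |  | 209790.00 | 1234800.00
X̄ = 209790.00 / 8820.00 = 23.79 mm
Ȳ = 1234800.00 / 8820.00 = 140.00 mm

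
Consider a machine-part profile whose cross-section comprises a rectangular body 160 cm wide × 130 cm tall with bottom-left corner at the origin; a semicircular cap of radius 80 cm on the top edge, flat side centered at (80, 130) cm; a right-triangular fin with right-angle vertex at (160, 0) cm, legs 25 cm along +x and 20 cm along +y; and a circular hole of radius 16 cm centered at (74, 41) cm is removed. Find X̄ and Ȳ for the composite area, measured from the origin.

X̄ = 80.89 cm, Ȳ = 97.99 cm

Part | A | x̄ᵢ | ȳᵢ | A·x̄ᵢ | A·ȳᵢ
rectangular body | 20800.00 | 80.00 | 65.00 | 1664000.00 | 1352000.00
semicircular top | 10053.10 | 80.00 | 163.95 | 804247.72 | 1648235.88
triangular fin | 250.00 | 168.33 | 6.67 | 42083.33 | 1666.67
hole | -804.25 | 74.00 | 41.00 | -59514.33 | -32974.16
Σ | 30298.85 |  |  | 2450816.72 | 2968928.39
X̄ = 2450816.72 / 30298.85 = 80.89 cm
Ȳ = 2968928.39 / 30298.85 = 97.99 cm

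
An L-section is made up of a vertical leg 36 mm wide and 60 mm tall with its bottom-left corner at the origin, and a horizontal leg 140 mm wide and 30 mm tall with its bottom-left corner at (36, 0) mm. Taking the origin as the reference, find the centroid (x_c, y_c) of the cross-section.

x_c = 76.11 mm, y_c = 20.09 mm

vertical leg: A = 36 × 60 = 2160.00, centroid at (18.00, 30.00).
horizontal leg: A = 140 × 30 = 4200.00, centroid at (106.00, 15.00).
ΣA = 6360.00 mm², ΣAx_c = 484080.00 mm³, ΣAy_c = 127800.00 mm³.
x_c = 484080.00/6360.00 = 76.11 mm; y_c = 127800.00/6360.00 = 20.09 mm.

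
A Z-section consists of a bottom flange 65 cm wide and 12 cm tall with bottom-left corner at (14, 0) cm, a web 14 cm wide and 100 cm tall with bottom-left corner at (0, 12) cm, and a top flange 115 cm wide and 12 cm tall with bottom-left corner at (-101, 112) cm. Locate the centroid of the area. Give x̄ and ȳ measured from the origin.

x̄ = -3.92 cm, ȳ = 71.44 cm

Part | A | x̄ᵢ | ȳᵢ | A·x̄ᵢ | A·ȳᵢ
bottom flange | 780.00 | 46.50 | 6.00 | 36270.00 | 4680.00
web | 1400.00 | 7.00 | 62.00 | 9800.00 | 86800.00
top flange | 1380.00 | -43.50 | 118.00 | -60030.00 | 162840.00
Σ | 3560.00 |  |  | -13960.00 | 254320.00
x̄ = -13960.00 / 3560.00 = -3.92 cm
ȳ = 254320.00 / 3560.00 = 71.44 cm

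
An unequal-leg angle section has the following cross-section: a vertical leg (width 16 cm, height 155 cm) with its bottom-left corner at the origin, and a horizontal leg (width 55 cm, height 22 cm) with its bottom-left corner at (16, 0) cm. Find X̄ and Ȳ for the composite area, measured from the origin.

vertical leg: A = 16 × 155 = 2480.00, centroid at (8.00, 77.50).
horizontal leg: A = 55 × 22 = 1210.00, centroid at (43.50, 11.00).
ΣA = 3690.00 cm²
ΣAX̄ = (2480.00)(8.00) + (1210.00)(43.50) = 72475.00 cm³
ΣAȲ = (2480.00)(77.50) + (1210.00)(11.00) = 205510.00 cm³
X̄ = 72475.00 / 3690.00 = 19.64 cm
Ȳ = 205510.00 / 3690.00 = 55.69 cm

X̄ = 19.64 cm, Ȳ = 55.69 cm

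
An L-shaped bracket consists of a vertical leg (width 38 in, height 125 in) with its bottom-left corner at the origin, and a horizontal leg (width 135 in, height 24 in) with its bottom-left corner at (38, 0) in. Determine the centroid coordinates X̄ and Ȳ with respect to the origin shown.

Part | A | x̄ᵢ | ȳᵢ | A·x̄ᵢ | A·ȳᵢ
vertical leg | 4750.00 | 19.00 | 62.50 | 90250.00 | 296875.00
horizontal leg | 3240.00 | 105.50 | 12.00 | 341820.00 | 38880.00
Σ | 7990.00 |  |  | 432070.00 | 335755.00
X̄ = 432070.00 / 7990.00 = 54.08 in
Ȳ = 335755.00 / 7990.00 = 42.02 in

X̄ = 54.08 in, Ȳ = 42.02 in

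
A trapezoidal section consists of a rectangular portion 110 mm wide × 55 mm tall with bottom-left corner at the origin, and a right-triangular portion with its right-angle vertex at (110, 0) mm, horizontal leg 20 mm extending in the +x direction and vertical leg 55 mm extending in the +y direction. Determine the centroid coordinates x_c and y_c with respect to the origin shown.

x_c = 60.14 mm, y_c = 26.74 mm

Part | A | x̄ᵢ | ȳᵢ | A·x̄ᵢ | A·ȳᵢ
rectangular portion | 6050.00 | 55.00 | 27.50 | 332750.00 | 166375.00
triangular portion | 550.00 | 116.67 | 18.33 | 64166.67 | 10083.33
Σ | 6600.00 |  |  | 396916.67 | 176458.33
x_c = 396916.67 / 6600.00 = 60.14 mm
y_c = 176458.33 / 6600.00 = 26.74 mm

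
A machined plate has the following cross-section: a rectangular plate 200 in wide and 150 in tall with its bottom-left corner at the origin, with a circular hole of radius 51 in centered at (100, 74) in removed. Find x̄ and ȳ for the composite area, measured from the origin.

x̄ = 100.00 in, ȳ = 75.37 in

Part | A | x̄ᵢ | ȳᵢ | A·x̄ᵢ | A·ȳᵢ
plate | 30000.00 | 100.00 | 75.00 | 3000000.00 | 2250000.00
hole | -8171.28 | 100.00 | 74.00 | -817128.25 | -604674.90
Σ | 21828.72 |  |  | 2182871.75 | 1645325.10
x̄ = 2182871.75 / 21828.72 = 100.00 in
ȳ = 1645325.10 / 21828.72 = 75.37 in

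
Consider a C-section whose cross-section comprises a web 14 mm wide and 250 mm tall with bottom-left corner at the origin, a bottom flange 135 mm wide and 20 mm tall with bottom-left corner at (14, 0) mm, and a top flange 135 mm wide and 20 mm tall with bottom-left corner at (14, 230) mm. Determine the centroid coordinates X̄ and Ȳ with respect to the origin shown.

Part | A | x̄ᵢ | ȳᵢ | A·x̄ᵢ | A·ȳᵢ
web | 3500.00 | 7.00 | 125.00 | 24500.00 | 437500.00
bottom flange | 2700.00 | 81.50 | 10.00 | 220050.00 | 27000.00
top flange | 2700.00 | 81.50 | 240.00 | 220050.00 | 648000.00
Σ | 8900.00 |  |  | 464600.00 | 1112500.00
X̄ = 464600.00 / 8900.00 = 52.20 mm
Ȳ = 1112500.00 / 8900.00 = 125.00 mm

X̄ = 52.20 mm, Ȳ = 125.00 mm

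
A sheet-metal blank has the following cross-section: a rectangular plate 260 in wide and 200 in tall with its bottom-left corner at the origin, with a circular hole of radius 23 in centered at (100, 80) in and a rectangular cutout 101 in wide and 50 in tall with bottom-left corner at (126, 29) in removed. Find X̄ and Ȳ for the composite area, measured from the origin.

X̄ = 125.92 in, Ȳ = 105.86 in

plate: A = 260 × 200 = 52000.00, centroid at (130.00, 100.00).
hole 1: A = −π·23² = -1661.90, centroid at (100.00, 80.00).
hole 2: A = −(101 × 50) = -5050.00, centroid at (176.50, 54.00).
ΣA = 45288.10 in², ΣAX̄ = 5702484.75 in³, ΣAȲ = 4794347.80 in³.
X̄ = 5702484.75/45288.10 = 125.92 in; Ȳ = 4794347.80/45288.10 = 105.86 in.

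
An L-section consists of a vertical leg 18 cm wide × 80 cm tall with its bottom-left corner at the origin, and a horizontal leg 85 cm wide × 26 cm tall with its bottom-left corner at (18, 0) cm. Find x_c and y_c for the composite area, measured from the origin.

vertical leg: A = 18 × 80 = 1440.00, centroid at (9.00, 40.00).
horizontal leg: A = 85 × 26 = 2210.00, centroid at (60.50, 13.00).
ΣA = 3650.00 cm²
ΣAx_c = (1440.00)(9.00) + (2210.00)(60.50) = 146665.00 cm³
ΣAy_c = (1440.00)(40.00) + (2210.00)(13.00) = 86330.00 cm³
x_c = 146665.00 / 3650.00 = 40.18 cm
y_c = 86330.00 / 3650.00 = 23.65 cm

x_c = 40.18 cm, y_c = 23.65 cm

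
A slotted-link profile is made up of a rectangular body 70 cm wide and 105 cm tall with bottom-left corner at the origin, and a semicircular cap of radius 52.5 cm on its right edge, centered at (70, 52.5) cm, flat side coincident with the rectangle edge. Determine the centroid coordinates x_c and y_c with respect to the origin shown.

x_c = 56.23 cm, y_c = 52.50 cm

rectangular body: A = 70 × 105 = 7350.00, centroid at (35.00, 52.50).
semicircular end: A = ½π·52.5² = 4329.51, centroid at (92.28, 52.50).
ΣA = 11679.51 cm²
ΣAx_c = (7350.00)(35.00) + (4329.51)(92.28) = 656784.27 cm³
ΣAy_c = (7350.00)(52.50) + (4329.51)(52.50) = 613174.14 cm³
x_c = 656784.27 / 11679.51 = 56.23 cm
y_c = 613174.14 / 11679.51 = 52.50 cm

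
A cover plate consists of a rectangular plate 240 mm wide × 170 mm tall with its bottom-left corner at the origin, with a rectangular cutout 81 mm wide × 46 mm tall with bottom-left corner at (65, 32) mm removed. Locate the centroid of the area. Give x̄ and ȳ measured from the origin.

x̄ = 121.46 mm, ȳ = 88.02 mm

plate: A = 240 × 170 = 40800.00, centroid at (120.00, 85.00).
hole: A = −(81 × 46) = -3726.00, centroid at (105.50, 55.00).
ΣA = 37074.00 mm², ΣAx̄ = 4502907.00 mm³, ΣAȳ = 3263070.00 mm³.
x̄ = 4502907.00/37074.00 = 121.46 mm; ȳ = 3263070.00/37074.00 = 88.02 mm.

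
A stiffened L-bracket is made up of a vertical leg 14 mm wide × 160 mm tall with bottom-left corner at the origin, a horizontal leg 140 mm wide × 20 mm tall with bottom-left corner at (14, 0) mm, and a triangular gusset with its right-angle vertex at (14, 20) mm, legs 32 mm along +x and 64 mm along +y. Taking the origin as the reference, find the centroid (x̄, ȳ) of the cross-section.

x̄ = 45.54 mm, ȳ = 41.15 mm

vertical leg: A = 14 × 160 = 2240.00, centroid at (7.00, 80.00).
horizontal leg: A = 140 × 20 = 2800.00, centroid at (84.00, 10.00).
gusset: A = ½·32·64 = 1024.00, centroid at (24.67, 41.33).
ΣA = 6064.00 mm²
ΣAx̄ = (2240.00)(7.00) + (2800.00)(84.00) + (1024.00)(24.67) = 276138.67 mm³
ΣAȳ = (2240.00)(80.00) + (2800.00)(10.00) + (1024.00)(41.33) = 249525.33 mm³
x̄ = 276138.67 / 6064.00 = 45.54 mm
ȳ = 249525.33 / 6064.00 = 41.15 mm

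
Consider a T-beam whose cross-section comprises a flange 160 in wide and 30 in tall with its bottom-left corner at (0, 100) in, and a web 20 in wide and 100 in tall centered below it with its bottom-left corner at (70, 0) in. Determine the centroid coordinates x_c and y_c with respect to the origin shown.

x_c = 80.00 in, y_c = 95.88 in

web: A = 20 × 100 = 2000.00, centroid at (80.00, 50.00).
flange: A = 160 × 30 = 4800.00, centroid at (80.00, 115.00).
ΣA = 6800.00 in²
ΣAx_c = (2000.00)(80.00) + (4800.00)(80.00) = 544000.00 in³
ΣAy_c = (2000.00)(50.00) + (4800.00)(115.00) = 652000.00 in³
x_c = 544000.00 / 6800.00 = 80.00 in
y_c = 652000.00 / 6800.00 = 95.88 in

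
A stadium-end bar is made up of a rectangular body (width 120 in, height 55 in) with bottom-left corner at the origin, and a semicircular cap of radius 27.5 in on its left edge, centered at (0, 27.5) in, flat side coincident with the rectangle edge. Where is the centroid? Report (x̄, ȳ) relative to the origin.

x̄ = 49.07 in, ȳ = 27.50 in

rectangular body: A = 120 × 55 = 6600.00, centroid at (60.00, 27.50).
semicircular end: A = ½π·27.5² = 1187.91, centroid at (-11.67, 27.50).
ΣA = 7787.91 in²
ΣAx̄ = (6600.00)(60.00) + (1187.91)(-11.67) = 382135.42 in³
ΣAȳ = (6600.00)(27.50) + (1187.91)(27.50) = 214167.65 in³
x̄ = 382135.42 / 7787.91 = 49.07 in
ȳ = 214167.65 / 7787.91 = 27.50 in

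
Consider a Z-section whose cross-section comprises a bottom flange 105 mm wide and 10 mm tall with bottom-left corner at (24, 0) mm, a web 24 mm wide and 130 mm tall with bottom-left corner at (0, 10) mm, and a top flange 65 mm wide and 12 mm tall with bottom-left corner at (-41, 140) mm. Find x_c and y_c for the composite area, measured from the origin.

bottom flange: A = 105 × 10 = 1050.00, centroid at (76.50, 5.00).
web: A = 24 × 130 = 3120.00, centroid at (12.00, 75.00).
top flange: A = 65 × 12 = 780.00, centroid at (-8.50, 146.00).
ΣA = 4950.00 mm², ΣAx_c = 111135.00 mm³, ΣAy_c = 353130.00 mm³.
x_c = 111135.00/4950.00 = 22.45 mm; y_c = 353130.00/4950.00 = 71.34 mm.

x_c = 22.45 mm, y_c = 71.34 mm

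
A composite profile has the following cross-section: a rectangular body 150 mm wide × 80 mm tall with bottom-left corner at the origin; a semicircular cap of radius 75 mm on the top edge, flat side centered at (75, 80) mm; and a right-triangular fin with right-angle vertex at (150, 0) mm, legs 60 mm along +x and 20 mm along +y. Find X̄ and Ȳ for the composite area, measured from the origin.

rectangular body: A = 150 × 80 = 12000.00, centroid at (75.00, 40.00).
semicircular top: A = ½π·75² = 8835.73, centroid at (75.00, 111.83).
triangular fin: A = ½·60·20 = 600.00, centroid at (170.00, 6.67).
ΣA = 21435.73 mm², ΣAX̄ = 1664679.70 mm³, ΣAȲ = 1472108.35 mm³.
X̄ = 1664679.70/21435.73 = 77.66 mm; Ȳ = 1472108.35/21435.73 = 68.68 mm.

X̄ = 77.66 mm, Ȳ = 68.68 mm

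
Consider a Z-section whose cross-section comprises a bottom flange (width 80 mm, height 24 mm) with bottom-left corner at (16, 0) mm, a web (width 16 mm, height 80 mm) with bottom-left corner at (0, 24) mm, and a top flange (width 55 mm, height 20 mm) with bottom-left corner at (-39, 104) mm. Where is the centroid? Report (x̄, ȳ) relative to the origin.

x̄ = 24.44 mm, ȳ = 53.57 mm

Part | A | x̄ᵢ | ȳᵢ | A·x̄ᵢ | A·ȳᵢ
bottom flange | 1920.00 | 56.00 | 12.00 | 107520.00 | 23040.00
web | 1280.00 | 8.00 | 64.00 | 10240.00 | 81920.00
top flange | 1100.00 | -11.50 | 114.00 | -12650.00 | 125400.00
Σ | 4300.00 |  |  | 105110.00 | 230360.00
x̄ = 105110.00 / 4300.00 = 24.44 mm
ȳ = 230360.00 / 4300.00 = 53.57 mm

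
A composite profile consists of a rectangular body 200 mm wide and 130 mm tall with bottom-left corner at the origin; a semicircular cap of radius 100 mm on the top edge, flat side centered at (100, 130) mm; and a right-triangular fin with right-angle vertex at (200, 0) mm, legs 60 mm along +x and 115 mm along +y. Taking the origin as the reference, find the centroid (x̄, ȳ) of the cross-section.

rectangular body: A = 200 × 130 = 26000.00, centroid at (100.00, 65.00).
semicircular top: A = ½π·100² = 15707.96, centroid at (100.00, 172.44).
triangular fin: A = ½·60·115 = 3450.00, centroid at (220.00, 38.33).
ΣA = 45157.96 mm², ΣAx̄ = 4929796.33 mm³, ΣAȳ = 4530951.89 mm³.
x̄ = 4929796.33/45157.96 = 109.17 mm; ȳ = 4530951.89/45157.96 = 100.34 mm.

x̄ = 109.17 mm, ȳ = 100.34 mm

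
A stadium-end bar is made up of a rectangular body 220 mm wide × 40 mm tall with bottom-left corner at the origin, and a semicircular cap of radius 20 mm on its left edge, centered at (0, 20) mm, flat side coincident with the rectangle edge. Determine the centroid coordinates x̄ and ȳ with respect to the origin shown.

rectangular body: A = 220 × 40 = 8800.00, centroid at (110.00, 20.00).
semicircular end: A = ½π·20² = 628.32, centroid at (-8.49, 20.00).
ΣA = 9428.32 mm², ΣAx̄ = 962666.67 mm³, ΣAȳ = 188566.37 mm³.
x̄ = 962666.67/9428.32 = 102.10 mm; ȳ = 188566.37/9428.32 = 20.00 mm.

x̄ = 102.10 mm, ȳ = 20.00 mm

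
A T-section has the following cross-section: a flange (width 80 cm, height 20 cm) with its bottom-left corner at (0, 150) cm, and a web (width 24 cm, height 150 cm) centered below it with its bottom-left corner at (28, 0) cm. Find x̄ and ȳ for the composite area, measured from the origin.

web: A = 24 × 150 = 3600.00, centroid at (40.00, 75.00).
flange: A = 80 × 20 = 1600.00, centroid at (40.00, 160.00).
ΣA = 5200.00 cm²
ΣAx̄ = (3600.00)(40.00) + (1600.00)(40.00) = 208000.00 cm³
ΣAȳ = (3600.00)(75.00) + (1600.00)(160.00) = 526000.00 cm³
x̄ = 208000.00 / 5200.00 = 40.00 cm
ȳ = 526000.00 / 5200.00 = 101.15 cm

x̄ = 40.00 cm, ȳ = 101.15 cm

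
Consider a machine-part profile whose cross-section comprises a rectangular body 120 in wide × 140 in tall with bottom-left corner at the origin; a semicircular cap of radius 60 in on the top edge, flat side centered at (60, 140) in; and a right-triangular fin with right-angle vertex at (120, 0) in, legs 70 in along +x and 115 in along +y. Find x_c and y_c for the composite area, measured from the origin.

x_c = 72.67 in, y_c = 85.57 in

rectangular body: A = 120 × 140 = 16800.00, centroid at (60.00, 70.00).
semicircular top: A = ½π·60² = 5654.87, centroid at (60.00, 165.46).
triangular fin: A = ½·70·115 = 4025.00, centroid at (143.33, 38.33).
ΣA = 26479.87 in²
ΣAx_c = (16800.00)(60.00) + (5654.87)(60.00) + (4025.00)(143.33) = 1924208.67 in³
ΣAy_c = (16800.00)(70.00) + (5654.87)(165.46) + (4025.00)(38.33) = 2265973.02 in³
x_c = 1924208.67 / 26479.87 = 72.67 in
y_c = 2265973.02 / 26479.87 = 85.57 in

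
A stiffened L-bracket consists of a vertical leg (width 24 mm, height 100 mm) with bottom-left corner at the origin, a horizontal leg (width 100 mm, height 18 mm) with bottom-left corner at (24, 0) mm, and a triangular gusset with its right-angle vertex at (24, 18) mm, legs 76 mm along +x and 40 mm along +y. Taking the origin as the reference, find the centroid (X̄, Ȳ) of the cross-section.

X̄ = 41.43 mm, Ȳ = 32.14 mm

vertical leg: A = 24 × 100 = 2400.00, centroid at (12.00, 50.00).
horizontal leg: A = 100 × 18 = 1800.00, centroid at (74.00, 9.00).
gusset: A = ½·76·40 = 1520.00, centroid at (49.33, 31.33).
ΣA = 5720.00 mm²
ΣAX̄ = (2400.00)(12.00) + (1800.00)(74.00) + (1520.00)(49.33) = 236986.67 mm³
ΣAȲ = (2400.00)(50.00) + (1800.00)(9.00) + (1520.00)(31.33) = 183826.67 mm³
X̄ = 236986.67 / 5720.00 = 41.43 mm
Ȳ = 183826.67 / 5720.00 = 32.14 mm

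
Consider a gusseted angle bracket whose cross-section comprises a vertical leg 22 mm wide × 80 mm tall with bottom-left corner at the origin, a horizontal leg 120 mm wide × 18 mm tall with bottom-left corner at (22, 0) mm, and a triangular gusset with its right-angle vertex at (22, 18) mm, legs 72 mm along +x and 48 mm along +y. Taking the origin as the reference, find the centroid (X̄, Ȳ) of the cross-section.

X̄ = 48.86 mm, Ȳ = 26.31 mm

Part | A | x̄ᵢ | ȳᵢ | A·x̄ᵢ | A·ȳᵢ
vertical leg | 1760.00 | 11.00 | 40.00 | 19360.00 | 70400.00
horizontal leg | 2160.00 | 82.00 | 9.00 | 177120.00 | 19440.00
gusset | 1728.00 | 46.00 | 34.00 | 79488.00 | 58752.00
Σ | 5648.00 |  |  | 275968.00 | 148592.00
X̄ = 275968.00 / 5648.00 = 48.86 mm
Ȳ = 148592.00 / 5648.00 = 26.31 mm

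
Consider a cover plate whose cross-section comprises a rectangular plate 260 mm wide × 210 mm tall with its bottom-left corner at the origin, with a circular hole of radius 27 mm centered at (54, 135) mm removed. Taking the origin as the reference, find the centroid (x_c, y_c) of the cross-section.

x_c = 133.33 mm, y_c = 103.69 mm

plate: A = 260 × 210 = 54600.00, centroid at (130.00, 105.00).
hole: A = −π·27² = -2290.22, centroid at (54.00, 135.00).
ΣA = 52309.78 mm²
ΣAx_c = (54600.00)(130.00) + (-2290.22)(54.00) = 6974328.06 mm³
ΣAy_c = (54600.00)(105.00) + (-2290.22)(135.00) = 5423820.16 mm³
x_c = 6974328.06 / 52309.78 = 133.33 mm
y_c = 5423820.16 / 52309.78 = 103.69 mm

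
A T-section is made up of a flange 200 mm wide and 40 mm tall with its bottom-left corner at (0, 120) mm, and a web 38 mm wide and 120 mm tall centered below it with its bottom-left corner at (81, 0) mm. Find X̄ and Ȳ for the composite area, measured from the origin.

X̄ = 100.00 mm, Ȳ = 110.96 mm

Part | A | x̄ᵢ | ȳᵢ | A·x̄ᵢ | A·ȳᵢ
web | 4560.00 | 100.00 | 60.00 | 456000.00 | 273600.00
flange | 8000.00 | 100.00 | 140.00 | 800000.00 | 1120000.00
Σ | 12560.00 |  |  | 1256000.00 | 1393600.00
X̄ = 1256000.00 / 12560.00 = 100.00 mm
Ȳ = 1393600.00 / 12560.00 = 110.96 mm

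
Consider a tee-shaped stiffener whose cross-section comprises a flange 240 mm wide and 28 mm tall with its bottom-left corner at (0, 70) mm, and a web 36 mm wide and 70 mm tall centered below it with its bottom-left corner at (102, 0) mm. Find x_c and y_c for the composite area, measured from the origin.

x_c = 120.00 mm, y_c = 70.64 mm

web: A = 36 × 70 = 2520.00, centroid at (120.00, 35.00).
flange: A = 240 × 28 = 6720.00, centroid at (120.00, 84.00).
ΣA = 9240.00 mm², ΣAx_c = 1108800.00 mm³, ΣAy_c = 652680.00 mm³.
x_c = 1108800.00/9240.00 = 120.00 mm; y_c = 652680.00/9240.00 = 70.64 mm.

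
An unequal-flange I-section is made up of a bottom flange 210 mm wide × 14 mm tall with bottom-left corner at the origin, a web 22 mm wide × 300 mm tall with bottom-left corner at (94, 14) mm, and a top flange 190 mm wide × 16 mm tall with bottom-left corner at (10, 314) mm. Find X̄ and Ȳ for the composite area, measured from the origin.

X̄ = 105.00 mm, Ȳ = 165.49 mm

bottom flange: A = 210 × 14 = 2940.00, centroid at (105.00, 7.00).
web: A = 22 × 300 = 6600.00, centroid at (105.00, 164.00).
top flange: A = 190 × 16 = 3040.00, centroid at (105.00, 322.00).
ΣA = 12580.00 mm²
ΣAX̄ = (2940.00)(105.00) + (6600.00)(105.00) + (3040.00)(105.00) = 1320900.00 mm³
ΣAȲ = (2940.00)(7.00) + (6600.00)(164.00) + (3040.00)(322.00) = 2081860.00 mm³
X̄ = 1320900.00 / 12580.00 = 105.00 mm
Ȳ = 2081860.00 / 12580.00 = 165.49 mm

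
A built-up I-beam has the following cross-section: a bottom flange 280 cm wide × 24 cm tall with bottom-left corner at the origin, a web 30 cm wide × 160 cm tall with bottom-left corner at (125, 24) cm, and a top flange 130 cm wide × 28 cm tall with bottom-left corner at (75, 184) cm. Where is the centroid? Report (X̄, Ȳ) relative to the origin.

Part | A | x̄ᵢ | ȳᵢ | A·x̄ᵢ | A·ȳᵢ
bottom flange | 6720.00 | 140.00 | 12.00 | 940800.00 | 80640.00
web | 4800.00 | 140.00 | 104.00 | 672000.00 | 499200.00
top flange | 3640.00 | 140.00 | 198.00 | 509600.00 | 720720.00
Σ | 15160.00 |  |  | 2122400.00 | 1300560.00
X̄ = 2122400.00 / 15160.00 = 140.00 cm
Ȳ = 1300560.00 / 15160.00 = 85.79 cm

X̄ = 140.00 cm, Ȳ = 85.79 cm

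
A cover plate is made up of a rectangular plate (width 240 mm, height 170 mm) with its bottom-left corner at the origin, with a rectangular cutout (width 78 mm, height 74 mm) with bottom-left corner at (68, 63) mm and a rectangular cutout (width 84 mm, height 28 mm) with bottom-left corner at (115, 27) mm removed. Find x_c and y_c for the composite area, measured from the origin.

plate: A = 240 × 170 = 40800.00, centroid at (120.00, 85.00).
hole 1: A = −(78 × 74) = -5772.00, centroid at (107.00, 100.00).
hole 2: A = −(84 × 28) = -2352.00, centroid at (157.00, 41.00).
ΣA = 32676.00 mm²
ΣAx_c = (40800.00)(120.00) + (-5772.00)(107.00) + (-2352.00)(157.00) = 3909132.00 mm³
ΣAy_c = (40800.00)(85.00) + (-5772.00)(100.00) + (-2352.00)(41.00) = 2794368.00 mm³
x_c = 3909132.00 / 32676.00 = 119.63 mm
y_c = 2794368.00 / 32676.00 = 85.52 mm

x_c = 119.63 mm, y_c = 85.52 mm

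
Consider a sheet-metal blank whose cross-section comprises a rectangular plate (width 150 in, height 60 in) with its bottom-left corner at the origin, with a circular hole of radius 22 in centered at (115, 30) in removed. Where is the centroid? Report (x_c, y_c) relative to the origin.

Part | A | x̄ᵢ | ȳᵢ | A·x̄ᵢ | A·ȳᵢ
plate | 9000.00 | 75.00 | 30.00 | 675000.00 | 270000.00
hole | -1520.53 | 115.00 | 30.00 | -174861.05 | -45615.93
Σ | 7479.47 |  |  | 500138.95 | 224384.07
x_c = 500138.95 / 7479.47 = 66.87 in
y_c = 224384.07 / 7479.47 = 30.00 in

x_c = 66.87 in, y_c = 30.00 in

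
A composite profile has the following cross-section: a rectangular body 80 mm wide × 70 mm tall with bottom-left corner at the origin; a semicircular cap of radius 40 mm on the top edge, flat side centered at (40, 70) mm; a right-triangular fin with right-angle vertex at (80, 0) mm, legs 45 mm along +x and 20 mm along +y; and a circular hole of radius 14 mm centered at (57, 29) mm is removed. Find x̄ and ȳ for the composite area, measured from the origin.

rectangular body: A = 80 × 70 = 5600.00, centroid at (40.00, 35.00).
semicircular top: A = ½π·40² = 2513.27, centroid at (40.00, 86.98).
triangular fin: A = ½·45·20 = 450.00, centroid at (95.00, 6.67).
hole: A = −π·14² = -615.75, centroid at (57.00, 29.00).
ΣA = 7947.52 mm², ΣAx̄ = 332183.09 mm³, ΣAȳ = 399739.04 mm³.
x̄ = 332183.09/7947.52 = 41.80 mm; ȳ = 399739.04/7947.52 = 50.30 mm.

x̄ = 41.80 mm, ȳ = 50.30 mm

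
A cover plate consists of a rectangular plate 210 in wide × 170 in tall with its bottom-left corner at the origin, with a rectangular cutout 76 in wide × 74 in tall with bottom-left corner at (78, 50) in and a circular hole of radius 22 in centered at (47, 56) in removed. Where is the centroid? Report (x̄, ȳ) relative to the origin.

plate: A = 210 × 170 = 35700.00, centroid at (105.00, 85.00).
hole 1: A = −(76 × 74) = -5624.00, centroid at (116.00, 87.00).
hole 2: A = −π·22² = -1520.53, centroid at (47.00, 56.00).
ΣA = 28555.47 in², ΣAx̄ = 3024651.05 in³, ΣAȳ = 2460062.27 in³.
x̄ = 3024651.05/28555.47 = 105.92 in; ȳ = 2460062.27/28555.47 = 86.15 in.

x̄ = 105.92 in, ȳ = 86.15 in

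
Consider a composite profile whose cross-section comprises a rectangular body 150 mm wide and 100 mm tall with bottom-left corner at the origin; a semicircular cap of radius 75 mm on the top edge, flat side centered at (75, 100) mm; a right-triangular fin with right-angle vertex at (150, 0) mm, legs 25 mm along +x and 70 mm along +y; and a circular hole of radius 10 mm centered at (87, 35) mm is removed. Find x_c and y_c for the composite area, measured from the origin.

rectangular body: A = 150 × 100 = 15000.00, centroid at (75.00, 50.00).
semicircular top: A = ½π·75² = 8835.73, centroid at (75.00, 131.83).
triangular fin: A = ½·25·70 = 875.00, centroid at (158.33, 23.33).
hole: A = −π·10² = -314.16, centroid at (87.00, 35.00).
ΣA = 24396.57 mm²
ΣAx_c = (15000.00)(75.00) + (8835.73)(75.00) + (875.00)(158.33) + (-314.16)(87.00) = 1898889.51 mm³
ΣAy_c = (15000.00)(50.00) + (8835.73)(131.83) + (875.00)(23.33) + (-314.16)(35.00) = 1924244.03 mm³
x_c = 1898889.51 / 24396.57 = 77.83 mm
y_c = 1924244.03 / 24396.57 = 78.87 mm

x_c = 77.83 mm, y_c = 78.87 mm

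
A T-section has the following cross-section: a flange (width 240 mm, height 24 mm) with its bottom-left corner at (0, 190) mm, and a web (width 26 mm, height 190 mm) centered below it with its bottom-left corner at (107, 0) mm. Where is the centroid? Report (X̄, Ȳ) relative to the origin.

X̄ = 120.00 mm, Ȳ = 152.60 mm

web: A = 26 × 190 = 4940.00, centroid at (120.00, 95.00).
flange: A = 240 × 24 = 5760.00, centroid at (120.00, 202.00).
ΣA = 10700.00 mm²
ΣAX̄ = (4940.00)(120.00) + (5760.00)(120.00) = 1284000.00 mm³
ΣAȲ = (4940.00)(95.00) + (5760.00)(202.00) = 1632820.00 mm³
X̄ = 1284000.00 / 10700.00 = 120.00 mm
Ȳ = 1632820.00 / 10700.00 = 152.60 mm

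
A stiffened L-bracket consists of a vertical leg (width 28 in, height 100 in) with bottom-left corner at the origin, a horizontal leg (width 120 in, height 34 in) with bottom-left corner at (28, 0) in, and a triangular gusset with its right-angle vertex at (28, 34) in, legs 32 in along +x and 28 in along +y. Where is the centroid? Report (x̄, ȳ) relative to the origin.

vertical leg: A = 28 × 100 = 2800.00, centroid at (14.00, 50.00).
horizontal leg: A = 120 × 34 = 4080.00, centroid at (88.00, 17.00).
gusset: A = ½·32·28 = 448.00, centroid at (38.67, 43.33).
ΣA = 7328.00 in², ΣAx̄ = 415562.67 in³, ΣAȳ = 228773.33 in³.
x̄ = 415562.67/7328.00 = 56.71 in; ȳ = 228773.33/7328.00 = 31.22 in.

x̄ = 56.71 in, ȳ = 31.22 in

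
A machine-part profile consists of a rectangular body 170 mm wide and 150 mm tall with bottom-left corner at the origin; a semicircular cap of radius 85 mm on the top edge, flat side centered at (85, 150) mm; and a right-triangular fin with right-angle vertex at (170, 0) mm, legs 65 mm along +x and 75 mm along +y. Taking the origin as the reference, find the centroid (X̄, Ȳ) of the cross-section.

X̄ = 91.62 mm, Ȳ = 103.98 mm

rectangular body: A = 170 × 150 = 25500.00, centroid at (85.00, 75.00).
semicircular top: A = ½π·85² = 11349.00, centroid at (85.00, 186.08).
triangular fin: A = ½·65·75 = 2437.50, centroid at (191.67, 25.00).
ΣA = 39286.50 mm²
ΣAX̄ = (25500.00)(85.00) + (11349.00)(85.00) + (2437.50)(191.67) = 3599352.79 mm³
ΣAȲ = (25500.00)(75.00) + (11349.00)(186.08) + (2437.50)(25.00) = 4085204.69 mm³
X̄ = 3599352.79 / 39286.50 = 91.62 mm
Ȳ = 4085204.69 / 39286.50 = 103.98 mm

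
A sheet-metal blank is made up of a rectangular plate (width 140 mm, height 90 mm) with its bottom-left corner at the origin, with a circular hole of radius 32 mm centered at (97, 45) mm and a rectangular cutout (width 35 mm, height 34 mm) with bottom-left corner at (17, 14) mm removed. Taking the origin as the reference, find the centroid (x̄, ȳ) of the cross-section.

x̄ = 64.55 mm, ȳ = 47.03 mm

Part | A | x̄ᵢ | ȳᵢ | A·x̄ᵢ | A·ȳᵢ
plate | 12600.00 | 70.00 | 45.00 | 882000.00 | 567000.00
hole 1 | -3216.99 | 97.00 | 45.00 | -312048.12 | -144764.59
hole 2 | -1190.00 | 34.50 | 31.00 | -41055.00 | -36890.00
Σ | 8193.01 |  |  | 528896.88 | 385345.41
x̄ = 528896.88 / 8193.01 = 64.55 mm
ȳ = 385345.41 / 8193.01 = 47.03 mm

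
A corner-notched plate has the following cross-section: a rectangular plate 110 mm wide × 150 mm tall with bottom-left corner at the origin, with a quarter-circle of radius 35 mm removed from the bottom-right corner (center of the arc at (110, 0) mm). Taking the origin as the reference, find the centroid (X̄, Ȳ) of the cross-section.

Part | A | x̄ᵢ | ȳᵢ | A·x̄ᵢ | A·ȳᵢ
plate | 16500.00 | 55.00 | 75.00 | 907500.00 | 1237500.00
removed quarter-circle | -962.11 | 95.15 | 14.85 | -91540.74 | -14291.67
Σ | 15537.89 |  |  | 815959.26 | 1223208.33
X̄ = 815959.26 / 15537.89 = 52.51 mm
Ȳ = 1223208.33 / 15537.89 = 78.72 mm

X̄ = 52.51 mm, Ȳ = 78.72 mm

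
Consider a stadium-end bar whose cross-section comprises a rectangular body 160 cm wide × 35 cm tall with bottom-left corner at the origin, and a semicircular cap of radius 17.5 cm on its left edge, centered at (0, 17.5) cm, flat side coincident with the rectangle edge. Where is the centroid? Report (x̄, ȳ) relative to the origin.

rectangular body: A = 160 × 35 = 5600.00, centroid at (80.00, 17.50).
semicircular end: A = ½π·17.5² = 481.06, centroid at (-7.43, 17.50).
ΣA = 6081.06 cm²
ΣAx̄ = (5600.00)(80.00) + (481.06)(-7.43) = 444427.08 cm³
ΣAȳ = (5600.00)(17.50) + (481.06)(17.50) = 106418.49 cm³
x̄ = 444427.08 / 6081.06 = 73.08 cm
ȳ = 106418.49 / 6081.06 = 17.50 cm

x̄ = 73.08 cm, ȳ = 17.50 cm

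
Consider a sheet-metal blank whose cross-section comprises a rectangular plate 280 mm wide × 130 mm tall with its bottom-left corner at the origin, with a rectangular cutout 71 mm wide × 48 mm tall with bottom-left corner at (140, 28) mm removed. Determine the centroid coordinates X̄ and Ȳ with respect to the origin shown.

plate: A = 280 × 130 = 36400.00, centroid at (140.00, 65.00).
hole: A = −(71 × 48) = -3408.00, centroid at (175.50, 52.00).
ΣA = 32992.00 mm²
ΣAX̄ = (36400.00)(140.00) + (-3408.00)(175.50) = 4497896.00 mm³
ΣAȲ = (36400.00)(65.00) + (-3408.00)(52.00) = 2188784.00 mm³
X̄ = 4497896.00 / 32992.00 = 136.33 mm
Ȳ = 2188784.00 / 32992.00 = 66.34 mm

X̄ = 136.33 mm, Ȳ = 66.34 mm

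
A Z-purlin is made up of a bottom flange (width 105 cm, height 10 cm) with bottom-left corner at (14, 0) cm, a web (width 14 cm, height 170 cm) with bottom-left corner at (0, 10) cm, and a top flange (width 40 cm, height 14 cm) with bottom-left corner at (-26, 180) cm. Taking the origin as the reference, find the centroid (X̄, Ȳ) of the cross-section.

bottom flange: A = 105 × 10 = 1050.00, centroid at (66.50, 5.00).
web: A = 14 × 170 = 2380.00, centroid at (7.00, 95.00).
top flange: A = 40 × 14 = 560.00, centroid at (-6.00, 187.00).
ΣA = 3990.00 cm²
ΣAX̄ = (1050.00)(66.50) + (2380.00)(7.00) + (560.00)(-6.00) = 83125.00 cm³
ΣAȲ = (1050.00)(5.00) + (2380.00)(95.00) + (560.00)(187.00) = 336070.00 cm³
X̄ = 83125.00 / 3990.00 = 20.83 cm
Ȳ = 336070.00 / 3990.00 = 84.23 cm

X̄ = 20.83 cm, Ȳ = 84.23 cm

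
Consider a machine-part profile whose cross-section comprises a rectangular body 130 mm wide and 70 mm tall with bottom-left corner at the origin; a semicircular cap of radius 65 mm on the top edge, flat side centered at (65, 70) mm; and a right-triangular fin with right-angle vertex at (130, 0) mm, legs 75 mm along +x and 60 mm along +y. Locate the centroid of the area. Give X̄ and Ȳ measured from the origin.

X̄ = 76.26 mm, Ȳ = 56.22 mm

rectangular body: A = 130 × 70 = 9100.00, centroid at (65.00, 35.00).
semicircular top: A = ½π·65² = 6636.61, centroid at (65.00, 97.59).
triangular fin: A = ½·75·60 = 2250.00, centroid at (155.00, 20.00).
ΣA = 17986.61 mm²
ΣAX̄ = (9100.00)(65.00) + (6636.61)(65.00) + (2250.00)(155.00) = 1371629.94 mm³
ΣAȲ = (9100.00)(35.00) + (6636.61)(97.59) + (2250.00)(20.00) = 1011146.35 mm³
X̄ = 1371629.94 / 17986.61 = 76.26 mm
Ȳ = 1011146.35 / 17986.61 = 56.22 mm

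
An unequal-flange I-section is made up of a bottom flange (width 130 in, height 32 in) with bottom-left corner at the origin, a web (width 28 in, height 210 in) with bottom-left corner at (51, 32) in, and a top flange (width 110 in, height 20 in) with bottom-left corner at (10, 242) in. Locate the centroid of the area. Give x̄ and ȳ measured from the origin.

Part | A | x̄ᵢ | ȳᵢ | A·x̄ᵢ | A·ȳᵢ
bottom flange | 4160.00 | 65.00 | 16.00 | 270400.00 | 66560.00
web | 5880.00 | 65.00 | 137.00 | 382200.00 | 805560.00
top flange | 2200.00 | 65.00 | 252.00 | 143000.00 | 554400.00
Σ | 12240.00 |  |  | 795600.00 | 1426520.00
x̄ = 795600.00 / 12240.00 = 65.00 in
ȳ = 1426520.00 / 12240.00 = 116.55 in

x̄ = 65.00 in, ȳ = 116.55 in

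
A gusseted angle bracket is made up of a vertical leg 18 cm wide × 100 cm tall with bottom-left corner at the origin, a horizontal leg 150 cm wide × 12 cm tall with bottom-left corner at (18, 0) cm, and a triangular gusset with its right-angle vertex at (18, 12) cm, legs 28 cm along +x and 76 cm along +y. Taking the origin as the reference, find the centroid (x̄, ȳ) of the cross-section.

x̄ = 45.60 cm, ȳ = 30.13 cm

vertical leg: A = 18 × 100 = 1800.00, centroid at (9.00, 50.00).
horizontal leg: A = 150 × 12 = 1800.00, centroid at (93.00, 6.00).
gusset: A = ½·28·76 = 1064.00, centroid at (27.33, 37.33).
ΣA = 4664.00 cm², ΣAx̄ = 212682.67 cm³, ΣAȳ = 140522.67 cm³.
x̄ = 212682.67/4664.00 = 45.60 cm; ȳ = 140522.67/4664.00 = 30.13 cm.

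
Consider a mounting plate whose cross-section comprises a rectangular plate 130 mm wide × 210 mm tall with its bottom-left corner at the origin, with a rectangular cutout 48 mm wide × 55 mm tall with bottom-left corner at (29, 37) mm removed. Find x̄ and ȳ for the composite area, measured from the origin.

Part | A | x̄ᵢ | ȳᵢ | A·x̄ᵢ | A·ȳᵢ
plate | 27300.00 | 65.00 | 105.00 | 1774500.00 | 2866500.00
hole | -2640.00 | 53.00 | 64.50 | -139920.00 | -170280.00
Σ | 24660.00 |  |  | 1634580.00 | 2696220.00
x̄ = 1634580.00 / 24660.00 = 66.28 mm
ȳ = 2696220.00 / 24660.00 = 109.34 mm

x̄ = 66.28 mm, ȳ = 109.34 mm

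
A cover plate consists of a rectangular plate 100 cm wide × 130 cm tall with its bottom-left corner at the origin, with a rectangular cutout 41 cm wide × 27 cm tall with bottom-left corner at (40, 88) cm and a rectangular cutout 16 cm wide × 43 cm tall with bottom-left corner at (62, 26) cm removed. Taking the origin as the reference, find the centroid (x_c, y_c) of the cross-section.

plate: A = 100 × 130 = 13000.00, centroid at (50.00, 65.00).
hole 1: A = −(41 × 27) = -1107.00, centroid at (60.50, 101.50).
hole 2: A = −(16 × 43) = -688.00, centroid at (70.00, 47.50).
ΣA = 11205.00 cm²
ΣAx_c = (13000.00)(50.00) + (-1107.00)(60.50) + (-688.00)(70.00) = 534866.50 cm³
ΣAy_c = (13000.00)(65.00) + (-1107.00)(101.50) + (-688.00)(47.50) = 699959.50 cm³
x_c = 534866.50 / 11205.00 = 47.73 cm
y_c = 699959.50 / 11205.00 = 62.47 cm

x_c = 47.73 cm, y_c = 62.47 cm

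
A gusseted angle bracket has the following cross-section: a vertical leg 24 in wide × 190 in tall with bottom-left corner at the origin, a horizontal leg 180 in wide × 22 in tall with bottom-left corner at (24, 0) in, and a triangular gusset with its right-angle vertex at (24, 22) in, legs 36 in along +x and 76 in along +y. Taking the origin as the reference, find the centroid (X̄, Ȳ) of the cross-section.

X̄ = 56.17 in, Ȳ = 54.76 in

Part | A | x̄ᵢ | ȳᵢ | A·x̄ᵢ | A·ȳᵢ
vertical leg | 4560.00 | 12.00 | 95.00 | 54720.00 | 433200.00
horizontal leg | 3960.00 | 114.00 | 11.00 | 451440.00 | 43560.00
gusset | 1368.00 | 36.00 | 47.33 | 49248.00 | 64752.00
Σ | 9888.00 |  |  | 555408.00 | 541512.00
X̄ = 555408.00 / 9888.00 = 56.17 in
Ȳ = 541512.00 / 9888.00 = 54.76 in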